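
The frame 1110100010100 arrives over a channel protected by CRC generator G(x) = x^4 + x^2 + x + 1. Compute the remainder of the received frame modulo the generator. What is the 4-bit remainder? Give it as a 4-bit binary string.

Modulo-2 division of 1110100010100 by 10111:
  pos 0: 11101 XOR 10111 = 01010
  pos 1: 10100 XOR 10111 = 00011
  pos 4: 11001 XOR 10111 = 01110
  pos 5: 11100 XOR 10111 = 01011
  pos 6: 10111 XOR 10111 = 00000
Remainder = 0000 (zero — the frame passes the CRC check).

0000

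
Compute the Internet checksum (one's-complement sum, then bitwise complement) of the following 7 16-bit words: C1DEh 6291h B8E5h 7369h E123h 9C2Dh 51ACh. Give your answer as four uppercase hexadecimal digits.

E042

One's-complement addition (fold any carry out of bit 15 back into bit 0):
  0xC1DE + 0x6291 = 0x1246F → wrap carry → 0x2470
  0x2470 + 0xB8E5 = 0x0DD55
  0xDD55 + 0x7369 = 0x150BE → wrap carry → 0x50BF
  0x50BF + 0xE123 = 0x131E2 → wrap carry → 0x31E3
  0x31E3 + 0x9C2D = 0x0CE10
  0xCE10 + 0x51AC = 0x11FBC → wrap carry → 0x1FBD
One's-complement sum = 0x1FBD.
Checksum = ~0x1FBD & 0xFFFF = 0xE042.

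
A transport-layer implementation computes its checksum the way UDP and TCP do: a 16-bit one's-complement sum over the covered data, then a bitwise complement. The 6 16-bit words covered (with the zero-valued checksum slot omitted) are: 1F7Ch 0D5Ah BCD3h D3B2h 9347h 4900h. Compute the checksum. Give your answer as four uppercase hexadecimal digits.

One's-complement addition (fold any carry out of bit 15 back into bit 0):
  0x1F7C + 0x0D5A = 0x02CD6
  0x2CD6 + 0xBCD3 = 0x0E9A9
  0xE9A9 + 0xD3B2 = 0x1BD5B → wrap carry → 0xBD5C
  0xBD5C + 0x9347 = 0x150A3 → wrap carry → 0x50A4
  0x50A4 + 0x4900 = 0x099A4
One's-complement sum = 0x99A4.
Checksum = ~0x99A4 & 0xFFFF = 0x665B.

665B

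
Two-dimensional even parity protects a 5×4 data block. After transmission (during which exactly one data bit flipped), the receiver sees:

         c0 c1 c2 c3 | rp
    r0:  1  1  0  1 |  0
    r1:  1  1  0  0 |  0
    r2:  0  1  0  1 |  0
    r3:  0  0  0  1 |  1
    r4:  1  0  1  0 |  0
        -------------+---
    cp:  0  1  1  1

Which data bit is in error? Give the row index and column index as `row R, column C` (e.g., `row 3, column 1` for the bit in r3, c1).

row 0, column 0

Recompute each row's even parity and compare to rp:
  r0: data parity 1, sent rp 0 → mismatch
  r1: data parity 0, sent rp 0 → ok
  r2: data parity 0, sent rp 0 → ok
  r3: data parity 1, sent rp 1 → ok
  r4: data parity 0, sent rp 0 → ok
Recompute each column's even parity and compare to cp:
  c0: data parity 1, sent cp 0 → mismatch
  c1: data parity 1, sent cp 1 → ok
  c2: data parity 1, sent cp 1 → ok
  c3: data parity 1, sent cp 1 → ok
Exactly one row (r0) and one column (c0) fail → the flipped bit is at their intersection.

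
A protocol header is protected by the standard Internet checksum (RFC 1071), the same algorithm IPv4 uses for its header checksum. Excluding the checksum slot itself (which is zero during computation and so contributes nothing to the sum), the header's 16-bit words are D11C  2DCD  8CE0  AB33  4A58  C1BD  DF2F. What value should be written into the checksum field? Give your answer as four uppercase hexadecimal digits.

DDBB

One's-complement addition (fold any carry out of bit 15 back into bit 0):
  0xD11C + 0x2DCD = 0x0FEE9
  0xFEE9 + 0x8CE0 = 0x18BC9 → wrap carry → 0x8BCA
  0x8BCA + 0xAB33 = 0x136FD → wrap carry → 0x36FE
  0x36FE + 0x4A58 = 0x08156
  0x8156 + 0xC1BD = 0x14313 → wrap carry → 0x4314
  0x4314 + 0xDF2F = 0x12243 → wrap carry → 0x2244
One's-complement sum = 0x2244.
Checksum = ~0x2244 & 0xFFFF = 0xDDBB.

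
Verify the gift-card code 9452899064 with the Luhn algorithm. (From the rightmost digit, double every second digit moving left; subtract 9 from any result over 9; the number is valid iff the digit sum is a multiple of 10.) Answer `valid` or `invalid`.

invalid

From the right, keep odd positions and double even positions (subtract 9 from any doubled value over 9):
  doubled (positions 2,4,...): 3 9 7 1 9 → sum 29
  kept (positions 1,3,...): 4 0 9 2 4 → sum 19
Total = 48.
48 mod 10 = 8, so the number is invalid.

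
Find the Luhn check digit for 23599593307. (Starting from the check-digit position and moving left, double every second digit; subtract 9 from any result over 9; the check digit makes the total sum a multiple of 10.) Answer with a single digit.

Partial digits right→left: 7 0 3 3 9 5 9 9 5 3 2
Double every second digit counting from the check-digit position (so the 1st, 3rd, 5th, ... of the partial from the right).
  doubled (with −9 where >9): 5 6 9 9 1 4 → sum 34
  kept as-is: 0 3 5 9 3 → sum 20
Total = 34 + 20 = 54.
Check digit = (10 − (54 mod 10)) mod 10 = 6.

6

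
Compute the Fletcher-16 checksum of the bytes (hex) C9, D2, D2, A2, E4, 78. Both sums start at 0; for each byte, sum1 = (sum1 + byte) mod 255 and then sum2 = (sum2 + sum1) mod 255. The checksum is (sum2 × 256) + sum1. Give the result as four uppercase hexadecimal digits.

Running sums (mod 255):
  after byte 0 (C9): sum1=201, sum2=201
  after byte 1 (D2): sum1=156, sum2=102
  after byte 2 (D2): sum1=111, sum2=213
  after byte 3 (A2): sum1=18, sum2=231
  after byte 4 (E4): sum1=246, sum2=222
  after byte 5 (78): sum1=111, sum2=78
Checksum = sum2·256 + sum1 = 78·256 + 111 = 20079 = 0x4E6F.

4E6F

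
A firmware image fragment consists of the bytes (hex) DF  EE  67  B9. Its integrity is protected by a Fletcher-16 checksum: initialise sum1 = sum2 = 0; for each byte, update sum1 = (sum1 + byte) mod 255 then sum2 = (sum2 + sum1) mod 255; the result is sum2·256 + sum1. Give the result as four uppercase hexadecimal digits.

Running sums (mod 255):
  after byte 0 (DF): sum1=223, sum2=223
  after byte 1 (EE): sum1=206, sum2=174
  after byte 2 (67): sum1=54, sum2=228
  after byte 3 (B9): sum1=239, sum2=212
Checksum = sum2·256 + sum1 = 212·256 + 239 = 54511 = 0xD4EF.

D4EF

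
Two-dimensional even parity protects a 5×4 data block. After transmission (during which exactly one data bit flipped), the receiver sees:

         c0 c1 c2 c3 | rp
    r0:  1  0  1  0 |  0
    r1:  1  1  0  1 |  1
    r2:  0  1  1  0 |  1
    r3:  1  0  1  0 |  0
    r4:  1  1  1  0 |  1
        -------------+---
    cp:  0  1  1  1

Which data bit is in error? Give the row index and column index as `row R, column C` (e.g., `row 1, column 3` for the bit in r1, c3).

row 2, column 2

Recompute each row's even parity and compare to rp:
  r0: data parity 0, sent rp 0 → ok
  r1: data parity 1, sent rp 1 → ok
  r2: data parity 0, sent rp 1 → mismatch
  r3: data parity 0, sent rp 0 → ok
  r4: data parity 1, sent rp 1 → ok
Recompute each column's even parity and compare to cp:
  c0: data parity 0, sent cp 0 → ok
  c1: data parity 1, sent cp 1 → ok
  c2: data parity 0, sent cp 1 → mismatch
  c3: data parity 1, sent cp 1 → ok
Exactly one row (r2) and one column (c2) fail → the flipped bit is at their intersection.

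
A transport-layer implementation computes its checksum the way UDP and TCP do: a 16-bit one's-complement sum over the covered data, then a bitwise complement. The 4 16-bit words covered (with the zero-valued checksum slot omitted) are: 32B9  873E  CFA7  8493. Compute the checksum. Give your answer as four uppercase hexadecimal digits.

F1CC

One's-complement addition (fold any carry out of bit 15 back into bit 0):
  0x32B9 + 0x873E = 0x0B9F7
  0xB9F7 + 0xCFA7 = 0x1899E → wrap carry → 0x899F
  0x899F + 0x8493 = 0x10E32 → wrap carry → 0x0E33
One's-complement sum = 0x0E33.
Checksum = ~0x0E33 & 0xFFFF = 0xF1CC.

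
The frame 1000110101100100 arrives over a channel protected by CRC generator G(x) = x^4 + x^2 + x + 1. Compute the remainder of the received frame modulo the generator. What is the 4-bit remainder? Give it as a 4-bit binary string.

1110

Modulo-2 division of 1000110101100100 by 10111:
  pos 0: 10001 XOR 10111 = 00110
  pos 2: 11010 XOR 10111 = 01101
  pos 3: 11011 XOR 10111 = 01100
  pos 4: 11000 XOR 10111 = 01111
  pos 5: 11111 XOR 10111 = 01000
  pos 6: 10001 XOR 10111 = 00110
  pos 8: 11000 XOR 10111 = 01111
  pos 9: 11111 XOR 10111 = 01000
  pos 10: 10000 XOR 10111 = 00111
Remainder = 1110 (nonzero — an error is detected).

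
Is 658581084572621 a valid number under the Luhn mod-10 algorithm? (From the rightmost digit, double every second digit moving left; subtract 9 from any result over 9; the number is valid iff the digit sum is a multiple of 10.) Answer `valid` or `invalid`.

valid

From the right, keep odd positions and double even positions (subtract 9 from any doubled value over 9):
  doubled (positions 2,4,...): 4 4 1 7 2 1 1 → sum 20
  kept (positions 1,3,...): 1 6 7 4 0 8 8 6 → sum 40
Total = 60.
60 mod 10 = 0, so the number is valid.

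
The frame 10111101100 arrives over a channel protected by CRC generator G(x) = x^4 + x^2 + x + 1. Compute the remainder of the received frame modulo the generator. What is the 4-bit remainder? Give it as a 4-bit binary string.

0010

Modulo-2 division of 10111101100 by 10111:
  pos 0: 10111 XOR 10111 = 00000
  pos 5: 10110 XOR 10111 = 00001
Remainder = 0010 (nonzero — an error is detected).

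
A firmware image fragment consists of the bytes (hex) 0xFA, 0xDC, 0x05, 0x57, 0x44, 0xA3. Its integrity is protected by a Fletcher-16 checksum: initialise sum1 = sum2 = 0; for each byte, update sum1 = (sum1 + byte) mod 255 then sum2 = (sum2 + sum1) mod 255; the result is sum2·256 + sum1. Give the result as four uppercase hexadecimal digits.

Running sums (mod 255):
  after byte 0 (0xFA): sum1=250, sum2=250
  after byte 1 (0xDC): sum1=215, sum2=210
  after byte 2 (0x05): sum1=220, sum2=175
  after byte 3 (0x57): sum1=52, sum2=227
  after byte 4 (0x44): sum1=120, sum2=92
  after byte 5 (0xA3): sum1=28, sum2=120
Checksum = sum2·256 + sum1 = 120·256 + 28 = 30748 = 0x781C.

781C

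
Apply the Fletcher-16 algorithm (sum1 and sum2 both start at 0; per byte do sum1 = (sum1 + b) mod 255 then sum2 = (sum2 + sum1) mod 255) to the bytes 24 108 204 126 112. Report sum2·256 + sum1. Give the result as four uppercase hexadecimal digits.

FD40

Running sums (mod 255):
  after byte 0 (24): sum1=24, sum2=24
  after byte 1 (108): sum1=132, sum2=156
  after byte 2 (204): sum1=81, sum2=237
  after byte 3 (126): sum1=207, sum2=189
  after byte 4 (112): sum1=64, sum2=253
Checksum = sum2·256 + sum1 = 253·256 + 64 = 64832 = 0xFD40.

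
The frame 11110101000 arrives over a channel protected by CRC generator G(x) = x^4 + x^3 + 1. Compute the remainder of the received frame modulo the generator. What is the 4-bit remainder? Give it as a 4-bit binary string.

Modulo-2 division of 11110101000 by 11001:
  pos 0: 11110 XOR 11001 = 00111
  pos 2: 11110 XOR 11001 = 00111
  pos 4: 11110 XOR 11001 = 00111
  pos 6: 11100 XOR 11001 = 00101
Remainder = 0101 (nonzero — an error is detected).

0101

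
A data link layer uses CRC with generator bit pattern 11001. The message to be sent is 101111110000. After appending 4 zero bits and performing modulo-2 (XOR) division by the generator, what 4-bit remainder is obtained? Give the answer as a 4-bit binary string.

1000

Append 4 zeros: 1011111100000000. Divide by 11001 (XOR where the leading bit is 1):
  pos 0: 10111 XOR 11001 = 01110
  pos 1: 11101 XOR 11001 = 00100
  pos 3: 10011 XOR 11001 = 01010
  pos 4: 10100 XOR 11001 = 01101
  pos 5: 11010 XOR 11001 = 00011
  pos 8: 11000 XOR 11001 = 00001
Remainder (last 4 bits) = 1000. This is the CRC / FCS.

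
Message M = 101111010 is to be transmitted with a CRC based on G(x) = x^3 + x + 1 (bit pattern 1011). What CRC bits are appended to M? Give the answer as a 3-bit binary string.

010

Append 3 zeros: 101111010000. Divide by 1011 (XOR where the leading bit is 1):
  pos 0: 1011 XOR 1011 = 0000
  pos 4: 1101 XOR 1011 = 0110
  pos 5: 1100 XOR 1011 = 0111
  pos 6: 1110 XOR 1011 = 0101
  pos 7: 1010 XOR 1011 = 0001
Remainder (last 3 bits) = 010. This is the CRC / FCS.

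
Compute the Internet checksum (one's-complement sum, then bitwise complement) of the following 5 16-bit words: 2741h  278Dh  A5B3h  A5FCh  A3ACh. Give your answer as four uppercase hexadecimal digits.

C1D4

One's-complement addition (fold any carry out of bit 15 back into bit 0):
  0x2741 + 0x278D = 0x04ECE
  0x4ECE + 0xA5B3 = 0x0F481
  0xF481 + 0xA5FC = 0x19A7D → wrap carry → 0x9A7E
  0x9A7E + 0xA3AC = 0x13E2A → wrap carry → 0x3E2B
One's-complement sum = 0x3E2B.
Checksum = ~0x3E2B & 0xFFFF = 0xC1D4.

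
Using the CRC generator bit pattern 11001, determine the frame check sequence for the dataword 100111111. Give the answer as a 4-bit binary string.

0010

Append 4 zeros: 1001111110000. Divide by 11001 (XOR where the leading bit is 1):
  pos 0: 10011 XOR 11001 = 01010
  pos 1: 10101 XOR 11001 = 01100
  pos 2: 11001 XOR 11001 = 00000
  pos 7: 11000 XOR 11001 = 00001
Remainder (last 4 bits) = 0010. This is the CRC / FCS.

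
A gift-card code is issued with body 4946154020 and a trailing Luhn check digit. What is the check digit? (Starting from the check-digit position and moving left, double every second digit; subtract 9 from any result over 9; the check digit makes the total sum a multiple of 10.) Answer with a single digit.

Partial digits right→left: 0 2 0 4 5 1 6 4 9 4
Double every second digit counting from the check-digit position (so the 1st, 3rd, 5th, ... of the partial from the right).
  doubled (with −9 where >9): 0 0 1 3 9 → sum 13
  kept as-is: 2 4 1 4 4 → sum 15
Total = 13 + 15 = 28.
Check digit = (10 − (28 mod 10)) mod 10 = 2.

2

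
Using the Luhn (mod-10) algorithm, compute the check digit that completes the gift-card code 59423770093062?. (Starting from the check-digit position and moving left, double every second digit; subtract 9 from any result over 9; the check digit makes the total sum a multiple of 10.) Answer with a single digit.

Partial digits right→left: 2 6 0 3 9 0 0 7 7 3 2 4 9 5
Double every second digit counting from the check-digit position (so the 1st, 3rd, 5th, ... of the partial from the right).
  doubled (with −9 where >9): 4 0 9 0 5 4 9 → sum 31
  kept as-is: 6 3 0 7 3 4 5 → sum 28
Total = 31 + 28 = 59.
Check digit = (10 − (59 mod 10)) mod 10 = 1.

1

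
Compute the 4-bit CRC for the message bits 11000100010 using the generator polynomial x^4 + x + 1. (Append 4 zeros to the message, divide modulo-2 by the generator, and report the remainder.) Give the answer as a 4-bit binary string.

1000

Append 4 zeros: 110001000100000. Divide by 10011 (XOR where the leading bit is 1):
  pos 0: 11000 XOR 10011 = 01011
  pos 1: 10111 XOR 10011 = 00100
  pos 3: 10000 XOR 10011 = 00011
  pos 6: 11010 XOR 10011 = 01001
  pos 7: 10010 XOR 10011 = 00001
Remainder (last 4 bits) = 1000. This is the CRC / FCS.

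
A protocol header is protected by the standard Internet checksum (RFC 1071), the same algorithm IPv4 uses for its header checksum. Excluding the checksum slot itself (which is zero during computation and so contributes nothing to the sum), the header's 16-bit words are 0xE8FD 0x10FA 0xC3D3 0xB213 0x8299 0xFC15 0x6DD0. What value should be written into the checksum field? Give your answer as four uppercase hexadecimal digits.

A3A0

One's-complement addition (fold any carry out of bit 15 back into bit 0):
  0xE8FD + 0x10FA = 0x0F9F7
  0xF9F7 + 0xC3D3 = 0x1BDCA → wrap carry → 0xBDCB
  0xBDCB + 0xB213 = 0x16FDE → wrap carry → 0x6FDF
  0x6FDF + 0x8299 = 0x0F278
  0xF278 + 0xFC15 = 0x1EE8D → wrap carry → 0xEE8E
  0xEE8E + 0x6DD0 = 0x15C5E → wrap carry → 0x5C5F
One's-complement sum = 0x5C5F.
Checksum = ~0x5C5F & 0xFFFF = 0xA3A0.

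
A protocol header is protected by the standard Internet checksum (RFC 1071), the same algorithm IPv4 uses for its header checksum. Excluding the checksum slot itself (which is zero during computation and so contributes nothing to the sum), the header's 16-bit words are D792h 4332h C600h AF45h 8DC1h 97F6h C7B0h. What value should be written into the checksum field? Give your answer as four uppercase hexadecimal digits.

828B

One's-complement addition (fold any carry out of bit 15 back into bit 0):
  0xD792 + 0x4332 = 0x11AC4 → wrap carry → 0x1AC5
  0x1AC5 + 0xC600 = 0x0E0C5
  0xE0C5 + 0xAF45 = 0x1900A → wrap carry → 0x900B
  0x900B + 0x8DC1 = 0x11DCC → wrap carry → 0x1DCD
  0x1DCD + 0x97F6 = 0x0B5C3
  0xB5C3 + 0xC7B0 = 0x17D73 → wrap carry → 0x7D74
One's-complement sum = 0x7D74.
Checksum = ~0x7D74 & 0xFFFF = 0x828B.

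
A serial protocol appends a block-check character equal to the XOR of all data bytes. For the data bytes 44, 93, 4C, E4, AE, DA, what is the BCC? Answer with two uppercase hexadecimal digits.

0B

XOR the bytes together:
  start with 0x44
  0x44 ⊕ 0x93 = 0xD7
  0xD7 ⊕ 0x4C = 0x9B
  0x9B ⊕ 0xE4 = 0x7F
  0x7F ⊕ 0xAE = 0xD1
  0xD1 ⊕ 0xDA = 0x0B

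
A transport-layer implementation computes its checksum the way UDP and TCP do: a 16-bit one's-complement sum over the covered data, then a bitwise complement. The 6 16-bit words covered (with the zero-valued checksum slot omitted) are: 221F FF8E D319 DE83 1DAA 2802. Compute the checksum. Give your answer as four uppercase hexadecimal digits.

One's-complement addition (fold any carry out of bit 15 back into bit 0):
  0x221F + 0xFF8E = 0x121AD → wrap carry → 0x21AE
  0x21AE + 0xD319 = 0x0F4C7
  0xF4C7 + 0xDE83 = 0x1D34A → wrap carry → 0xD34B
  0xD34B + 0x1DAA = 0x0F0F5
  0xF0F5 + 0x2802 = 0x118F7 → wrap carry → 0x18F8
One's-complement sum = 0x18F8.
Checksum = ~0x18F8 & 0xFFFF = 0xE707.

E707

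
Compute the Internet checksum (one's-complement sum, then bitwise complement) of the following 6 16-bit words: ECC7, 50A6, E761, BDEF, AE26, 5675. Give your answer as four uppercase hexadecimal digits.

18A4

One's-complement addition (fold any carry out of bit 15 back into bit 0):
  0xECC7 + 0x50A6 = 0x13D6D → wrap carry → 0x3D6E
  0x3D6E + 0xE761 = 0x124CF → wrap carry → 0x24D0
  0x24D0 + 0xBDEF = 0x0E2BF
  0xE2BF + 0xAE26 = 0x190E5 → wrap carry → 0x90E6
  0x90E6 + 0x5675 = 0x0E75B
One's-complement sum = 0xE75B.
Checksum = ~0xE75B & 0xFFFF = 0x18A4.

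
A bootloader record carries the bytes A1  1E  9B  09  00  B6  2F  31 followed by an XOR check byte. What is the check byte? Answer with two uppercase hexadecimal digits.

XOR the bytes together:
  start with 0xA1
  0xA1 ⊕ 0x1E = 0xBF
  0xBF ⊕ 0x9B = 0x24
  0x24 ⊕ 0x09 = 0x2D
  0x2D ⊕ 0x00 = 0x2D
  0x2D ⊕ 0xB6 = 0x9B
  0x9B ⊕ 0x2F = 0xB4
  0xB4 ⊕ 0x31 = 0x85

85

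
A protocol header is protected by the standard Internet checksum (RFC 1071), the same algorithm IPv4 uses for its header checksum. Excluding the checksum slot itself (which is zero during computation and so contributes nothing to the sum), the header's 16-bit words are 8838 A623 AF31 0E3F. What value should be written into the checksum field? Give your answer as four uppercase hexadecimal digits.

One's-complement addition (fold any carry out of bit 15 back into bit 0):
  0x8838 + 0xA623 = 0x12E5B → wrap carry → 0x2E5C
  0x2E5C + 0xAF31 = 0x0DD8D
  0xDD8D + 0x0E3F = 0x0EBCC
One's-complement sum = 0xEBCC.
Checksum = ~0xEBCC & 0xFFFF = 0x1433.

1433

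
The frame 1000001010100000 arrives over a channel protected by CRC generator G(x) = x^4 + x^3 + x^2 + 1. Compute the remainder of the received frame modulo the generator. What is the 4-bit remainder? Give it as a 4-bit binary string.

Modulo-2 division of 1000001010100000 by 11101:
  pos 0: 10000 XOR 11101 = 01101
  pos 1: 11010 XOR 11101 = 00111
  pos 3: 11110 XOR 11101 = 00011
  pos 6: 11101 XOR 11101 = 00000
Remainder = 0000 (zero — the frame passes the CRC check).

0000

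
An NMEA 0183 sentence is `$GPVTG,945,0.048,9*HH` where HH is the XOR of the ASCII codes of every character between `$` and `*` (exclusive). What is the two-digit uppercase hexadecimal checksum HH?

XOR the ASCII codes of the payload characters:
  'G' = 0x47 → acc = 0x47
  'P' = 0x50 → acc = 0x17
  'V' = 0x56 → acc = 0x41
  'T' = 0x54 → acc = 0x15
  'G' = 0x47 → acc = 0x52
  ',' = 0x2C → acc = 0x7E
  '9' = 0x39 → acc = 0x47
  '4' = 0x34 → acc = 0x73
  '5' = 0x35 → acc = 0x46
  ',' = 0x2C → acc = 0x6A
  '0' = 0x30 → acc = 0x5A
  '.' = 0x2E → acc = 0x74
  '0' = 0x30 → acc = 0x44
  '4' = 0x34 → acc = 0x70
  '8' = 0x38 → acc = 0x48
  ',' = 0x2C → acc = 0x64
  '9' = 0x39 → acc = 0x5D
Checksum = 0x5D.

5D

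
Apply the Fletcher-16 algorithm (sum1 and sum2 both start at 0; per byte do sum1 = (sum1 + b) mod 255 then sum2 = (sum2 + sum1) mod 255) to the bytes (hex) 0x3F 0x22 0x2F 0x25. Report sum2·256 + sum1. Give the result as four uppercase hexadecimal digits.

E6B5

Running sums (mod 255):
  after byte 0 (0x3F): sum1=63, sum2=63
  after byte 1 (0x22): sum1=97, sum2=160
  after byte 2 (0x2F): sum1=144, sum2=49
  after byte 3 (0x25): sum1=181, sum2=230
Checksum = sum2·256 + sum1 = 230·256 + 181 = 59061 = 0xE6B5.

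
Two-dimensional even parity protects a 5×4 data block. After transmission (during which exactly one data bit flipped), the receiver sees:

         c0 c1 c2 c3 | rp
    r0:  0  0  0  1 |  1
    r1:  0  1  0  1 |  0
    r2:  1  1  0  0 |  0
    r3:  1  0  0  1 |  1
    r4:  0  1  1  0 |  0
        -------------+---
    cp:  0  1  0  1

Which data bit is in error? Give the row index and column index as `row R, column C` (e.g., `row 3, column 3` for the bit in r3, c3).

row 3, column 2

Recompute each row's even parity and compare to rp:
  r0: data parity 1, sent rp 1 → ok
  r1: data parity 0, sent rp 0 → ok
  r2: data parity 0, sent rp 0 → ok
  r3: data parity 0, sent rp 1 → mismatch
  r4: data parity 0, sent rp 0 → ok
Recompute each column's even parity and compare to cp:
  c0: data parity 0, sent cp 0 → ok
  c1: data parity 1, sent cp 1 → ok
  c2: data parity 1, sent cp 0 → mismatch
  c3: data parity 1, sent cp 1 → ok
Exactly one row (r3) and one column (c2) fail → the flipped bit is at their intersection.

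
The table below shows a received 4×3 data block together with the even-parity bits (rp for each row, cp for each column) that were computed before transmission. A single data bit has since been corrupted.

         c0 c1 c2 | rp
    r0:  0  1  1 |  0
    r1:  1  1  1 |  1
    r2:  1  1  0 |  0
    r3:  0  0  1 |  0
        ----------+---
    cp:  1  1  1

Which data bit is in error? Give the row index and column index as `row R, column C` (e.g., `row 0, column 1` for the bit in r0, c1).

row 3, column 0

Recompute each row's even parity and compare to rp:
  r0: data parity 0, sent rp 0 → ok
  r1: data parity 1, sent rp 1 → ok
  r2: data parity 0, sent rp 0 → ok
  r3: data parity 1, sent rp 0 → mismatch
Recompute each column's even parity and compare to cp:
  c0: data parity 0, sent cp 1 → mismatch
  c1: data parity 1, sent cp 1 → ok
  c2: data parity 1, sent cp 1 → ok
Exactly one row (r3) and one column (c0) fail → the flipped bit is at their intersection.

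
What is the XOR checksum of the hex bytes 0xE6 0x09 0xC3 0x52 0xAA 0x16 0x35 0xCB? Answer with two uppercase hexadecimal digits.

XOR the bytes together:
  start with 0xE6
  0xE6 ⊕ 0x09 = 0xEF
  0xEF ⊕ 0xC3 = 0x2C
  0x2C ⊕ 0x52 = 0x7E
  0x7E ⊕ 0xAA = 0xD4
  0xD4 ⊕ 0x16 = 0xC2
  0xC2 ⊕ 0x35 = 0xF7
  0xF7 ⊕ 0xCB = 0x3C

3C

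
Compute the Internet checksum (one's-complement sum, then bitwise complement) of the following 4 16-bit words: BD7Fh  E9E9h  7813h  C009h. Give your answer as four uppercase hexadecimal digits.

One's-complement addition (fold any carry out of bit 15 back into bit 0):
  0xBD7F + 0xE9E9 = 0x1A768 → wrap carry → 0xA769
  0xA769 + 0x7813 = 0x11F7C → wrap carry → 0x1F7D
  0x1F7D + 0xC009 = 0x0DF86
One's-complement sum = 0xDF86.
Checksum = ~0xDF86 & 0xFFFF = 0x2079.

2079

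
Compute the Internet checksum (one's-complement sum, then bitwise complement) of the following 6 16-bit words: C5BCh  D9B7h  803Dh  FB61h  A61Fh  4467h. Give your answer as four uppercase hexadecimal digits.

FA64

One's-complement addition (fold any carry out of bit 15 back into bit 0):
  0xC5BC + 0xD9B7 = 0x19F73 → wrap carry → 0x9F74
  0x9F74 + 0x803D = 0x11FB1 → wrap carry → 0x1FB2
  0x1FB2 + 0xFB61 = 0x11B13 → wrap carry → 0x1B14
  0x1B14 + 0xA61F = 0x0C133
  0xC133 + 0x4467 = 0x1059A → wrap carry → 0x059B
One's-complement sum = 0x059B.
Checksum = ~0x059B & 0xFFFF = 0xFA64.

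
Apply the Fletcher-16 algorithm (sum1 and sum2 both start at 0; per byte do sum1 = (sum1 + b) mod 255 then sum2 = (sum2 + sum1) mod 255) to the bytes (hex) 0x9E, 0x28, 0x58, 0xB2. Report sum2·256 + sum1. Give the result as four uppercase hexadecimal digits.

Running sums (mod 255):
  after byte 0 (0x9E): sum1=158, sum2=158
  after byte 1 (0x28): sum1=198, sum2=101
  after byte 2 (0x58): sum1=31, sum2=132
  after byte 3 (0xB2): sum1=209, sum2=86
Checksum = sum2·256 + sum1 = 86·256 + 209 = 22225 = 0x56D1.

56D1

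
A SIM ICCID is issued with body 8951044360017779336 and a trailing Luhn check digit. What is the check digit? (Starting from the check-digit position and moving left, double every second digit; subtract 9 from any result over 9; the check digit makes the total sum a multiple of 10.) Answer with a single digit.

5

Partial digits right→left: 6 3 3 9 7 7 7 1 0 0 6 3 4 4 0 1 5 9 8
Double every second digit counting from the check-digit position (so the 1st, 3rd, 5th, ... of the partial from the right).
  doubled (with −9 where >9): 3 6 5 5 0 3 8 0 1 7 → sum 38
  kept as-is: 3 9 7 1 0 3 4 1 9 → sum 37
Total = 38 + 37 = 75.
Check digit = (10 − (75 mod 10)) mod 10 = 5.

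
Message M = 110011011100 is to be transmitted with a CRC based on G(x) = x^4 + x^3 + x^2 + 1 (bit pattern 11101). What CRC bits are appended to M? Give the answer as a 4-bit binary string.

1011

Append 4 zeros: 1100110111000000. Divide by 11101 (XOR where the leading bit is 1):
  pos 0: 11001 XOR 11101 = 00100
  pos 2: 10010 XOR 11101 = 01111
  pos 3: 11111 XOR 11101 = 00010
  pos 6: 10110 XOR 11101 = 01011
  pos 7: 10110 XOR 11101 = 01011
  pos 8: 10110 XOR 11101 = 01011
  pos 9: 10110 XOR 11101 = 01011
  pos 10: 10110 XOR 11101 = 01011
  pos 11: 10110 XOR 11101 = 01011
Remainder (last 4 bits) = 1011. This is the CRC / FCS.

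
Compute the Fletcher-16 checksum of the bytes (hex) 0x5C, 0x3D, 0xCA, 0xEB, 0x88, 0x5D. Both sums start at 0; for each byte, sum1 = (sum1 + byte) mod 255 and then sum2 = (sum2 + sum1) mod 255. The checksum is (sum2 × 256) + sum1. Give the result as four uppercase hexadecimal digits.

B936

Running sums (mod 255):
  after byte 0 (0x5C): sum1=92, sum2=92
  after byte 1 (0x3D): sum1=153, sum2=245
  after byte 2 (0xCA): sum1=100, sum2=90
  after byte 3 (0xEB): sum1=80, sum2=170
  after byte 4 (0x88): sum1=216, sum2=131
  after byte 5 (0x5D): sum1=54, sum2=185
Checksum = sum2·256 + sum1 = 185·256 + 54 = 47414 = 0xB936.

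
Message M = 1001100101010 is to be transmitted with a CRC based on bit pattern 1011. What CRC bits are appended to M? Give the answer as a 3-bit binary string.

010

Append 3 zeros: 1001100101010000. Divide by 1011 (XOR where the leading bit is 1):
  pos 0: 1001 XOR 1011 = 0010
  pos 2: 1010 XOR 1011 = 0001
  pos 5: 1010 XOR 1011 = 0001
  pos 8: 1101 XOR 1011 = 0110
  pos 9: 1100 XOR 1011 = 0111
  pos 10: 1110 XOR 1011 = 0101
  pos 11: 1010 XOR 1011 = 0001
Remainder (last 3 bits) = 010. This is the CRC / FCS.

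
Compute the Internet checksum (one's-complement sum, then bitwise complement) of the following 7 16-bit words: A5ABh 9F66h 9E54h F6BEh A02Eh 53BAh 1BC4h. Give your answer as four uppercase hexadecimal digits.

One's-complement addition (fold any carry out of bit 15 back into bit 0):
  0xA5AB + 0x9F66 = 0x14511 → wrap carry → 0x4512
  0x4512 + 0x9E54 = 0x0E366
  0xE366 + 0xF6BE = 0x1DA24 → wrap carry → 0xDA25
  0xDA25 + 0xA02E = 0x17A53 → wrap carry → 0x7A54
  0x7A54 + 0x53BA = 0x0CE0E
  0xCE0E + 0x1BC4 = 0x0E9D2
One's-complement sum = 0xE9D2.
Checksum = ~0xE9D2 & 0xFFFF = 0x162D.

162D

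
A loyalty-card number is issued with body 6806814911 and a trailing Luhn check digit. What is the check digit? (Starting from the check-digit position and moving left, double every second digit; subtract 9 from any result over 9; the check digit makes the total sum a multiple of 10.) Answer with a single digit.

8

Partial digits right→left: 1 1 9 4 1 8 6 0 8 6
Double every second digit counting from the check-digit position (so the 1st, 3rd, 5th, ... of the partial from the right).
  doubled (with −9 where >9): 2 9 2 3 7 → sum 23
  kept as-is: 1 4 8 0 6 → sum 19
Total = 23 + 19 = 42.
Check digit = (10 − (42 mod 10)) mod 10 = 8.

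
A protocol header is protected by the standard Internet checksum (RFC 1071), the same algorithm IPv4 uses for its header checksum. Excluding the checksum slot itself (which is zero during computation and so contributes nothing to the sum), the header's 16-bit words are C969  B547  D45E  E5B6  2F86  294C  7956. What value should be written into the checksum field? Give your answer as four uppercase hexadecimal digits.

F50F

One's-complement addition (fold any carry out of bit 15 back into bit 0):
  0xC969 + 0xB547 = 0x17EB0 → wrap carry → 0x7EB1
  0x7EB1 + 0xD45E = 0x1530F → wrap carry → 0x5310
  0x5310 + 0xE5B6 = 0x138C6 → wrap carry → 0x38C7
  0x38C7 + 0x2F86 = 0x0684D
  0x684D + 0x294C = 0x09199
  0x9199 + 0x7956 = 0x10AEF → wrap carry → 0x0AF0
One's-complement sum = 0x0AF0.
Checksum = ~0x0AF0 & 0xFFFF = 0xF50F.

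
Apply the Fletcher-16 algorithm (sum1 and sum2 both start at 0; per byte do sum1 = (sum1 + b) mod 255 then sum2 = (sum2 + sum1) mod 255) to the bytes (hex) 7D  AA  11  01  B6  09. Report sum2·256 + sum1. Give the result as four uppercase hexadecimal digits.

04F9

Running sums (mod 255):
  after byte 0 (7D): sum1=125, sum2=125
  after byte 1 (AA): sum1=40, sum2=165
  after byte 2 (11): sum1=57, sum2=222
  after byte 3 (01): sum1=58, sum2=25
  after byte 4 (B6): sum1=240, sum2=10
  after byte 5 (09): sum1=249, sum2=4
Checksum = sum2·256 + sum1 = 4·256 + 249 = 1273 = 0x04F9.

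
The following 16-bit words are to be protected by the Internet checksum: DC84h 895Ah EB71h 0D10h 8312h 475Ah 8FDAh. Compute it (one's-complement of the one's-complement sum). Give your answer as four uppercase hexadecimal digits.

4757

One's-complement addition (fold any carry out of bit 15 back into bit 0):
  0xDC84 + 0x895A = 0x165DE → wrap carry → 0x65DF
  0x65DF + 0xEB71 = 0x15150 → wrap carry → 0x5151
  0x5151 + 0x0D10 = 0x05E61
  0x5E61 + 0x8312 = 0x0E173
  0xE173 + 0x475A = 0x128CD → wrap carry → 0x28CE
  0x28CE + 0x8FDA = 0x0B8A8
One's-complement sum = 0xB8A8.
Checksum = ~0xB8A8 & 0xFFFF = 0x4757.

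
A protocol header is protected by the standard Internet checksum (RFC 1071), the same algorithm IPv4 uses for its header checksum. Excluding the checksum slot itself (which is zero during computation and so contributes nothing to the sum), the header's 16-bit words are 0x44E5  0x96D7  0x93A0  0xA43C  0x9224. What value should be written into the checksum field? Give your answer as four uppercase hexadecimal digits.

5A41

One's-complement addition (fold any carry out of bit 15 back into bit 0):
  0x44E5 + 0x96D7 = 0x0DBBC
  0xDBBC + 0x93A0 = 0x16F5C → wrap carry → 0x6F5D
  0x6F5D + 0xA43C = 0x11399 → wrap carry → 0x139A
  0x139A + 0x9224 = 0x0A5BE
One's-complement sum = 0xA5BE.
Checksum = ~0xA5BE & 0xFFFF = 0x5A41.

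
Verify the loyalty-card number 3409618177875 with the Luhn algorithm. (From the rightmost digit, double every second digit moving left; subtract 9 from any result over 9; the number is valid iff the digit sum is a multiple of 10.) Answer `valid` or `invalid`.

invalid

From the right, keep odd positions and double even positions (subtract 9 from any doubled value over 9):
  doubled (positions 2,4,...): 5 5 2 2 9 8 → sum 31
  kept (positions 1,3,...): 5 8 7 8 6 0 3 → sum 37
Total = 68.
68 mod 10 = 8, so the number is invalid.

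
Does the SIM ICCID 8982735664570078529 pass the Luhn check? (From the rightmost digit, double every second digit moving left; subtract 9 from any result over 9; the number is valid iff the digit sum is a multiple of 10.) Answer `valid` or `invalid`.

From the right, keep odd positions and double even positions (subtract 9 from any doubled value over 9):
  doubled (positions 2,4,...): 4 7 0 5 8 3 6 4 9 → sum 46
  kept (positions 1,3,...): 9 5 7 0 5 6 5 7 8 8 → sum 60
Total = 106.
106 mod 10 = 6, so the number is invalid.

invalid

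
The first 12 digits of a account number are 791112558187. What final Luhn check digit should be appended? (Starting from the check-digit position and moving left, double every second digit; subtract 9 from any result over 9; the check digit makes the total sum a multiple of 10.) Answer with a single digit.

Partial digits right→left: 7 8 1 8 5 5 2 1 1 1 9 7
Double every second digit counting from the check-digit position (so the 1st, 3rd, 5th, ... of the partial from the right).
  doubled (with −9 where >9): 5 2 1 4 2 9 → sum 23
  kept as-is: 8 8 5 1 1 7 → sum 30
Total = 23 + 30 = 53.
Check digit = (10 − (53 mod 10)) mod 10 = 7.

7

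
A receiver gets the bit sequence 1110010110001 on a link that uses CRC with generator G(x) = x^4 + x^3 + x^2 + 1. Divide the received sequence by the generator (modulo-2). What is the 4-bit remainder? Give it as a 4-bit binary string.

1000

Modulo-2 division of 1110010110001 by 11101:
  pos 0: 11100 XOR 11101 = 00001
  pos 4: 11011 XOR 11101 = 00110
  pos 6: 11000 XOR 11101 = 00101
  pos 8: 10101 XOR 11101 = 01000
Remainder = 1000 (nonzero — an error is detected).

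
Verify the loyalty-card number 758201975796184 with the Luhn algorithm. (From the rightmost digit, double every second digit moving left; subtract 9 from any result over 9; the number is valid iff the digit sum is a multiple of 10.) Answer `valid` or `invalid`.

From the right, keep odd positions and double even positions (subtract 9 from any doubled value over 9):
  doubled (positions 2,4,...): 7 3 5 5 2 4 1 → sum 27
  kept (positions 1,3,...): 4 1 9 5 9 0 8 7 → sum 43
Total = 70.
70 mod 10 = 0, so the number is valid.

valid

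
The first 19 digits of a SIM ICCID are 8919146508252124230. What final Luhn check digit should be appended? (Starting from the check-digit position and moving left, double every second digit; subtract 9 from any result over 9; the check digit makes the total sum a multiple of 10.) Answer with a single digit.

2

Partial digits right→left: 0 3 2 4 2 1 2 5 2 8 0 5 6 4 1 9 1 9 8
Double every second digit counting from the check-digit position (so the 1st, 3rd, 5th, ... of the partial from the right).
  doubled (with −9 where >9): 0 4 4 4 4 0 3 2 2 7 → sum 30
  kept as-is: 3 4 1 5 8 5 4 9 9 → sum 48
Total = 30 + 48 = 78.
Check digit = (10 − (78 mod 10)) mod 10 = 2.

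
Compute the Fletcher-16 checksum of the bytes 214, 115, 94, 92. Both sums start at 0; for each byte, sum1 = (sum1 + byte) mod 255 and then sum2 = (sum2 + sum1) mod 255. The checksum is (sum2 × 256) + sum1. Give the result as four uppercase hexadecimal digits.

Running sums (mod 255):
  after byte 0 (214): sum1=214, sum2=214
  after byte 1 (115): sum1=74, sum2=33
  after byte 2 (94): sum1=168, sum2=201
  after byte 3 (92): sum1=5, sum2=206
Checksum = sum2·256 + sum1 = 206·256 + 5 = 52741 = 0xCE05.

CE05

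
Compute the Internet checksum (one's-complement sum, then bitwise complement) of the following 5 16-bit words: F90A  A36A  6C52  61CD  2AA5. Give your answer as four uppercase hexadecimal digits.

6AC5

One's-complement addition (fold any carry out of bit 15 back into bit 0):
  0xF90A + 0xA36A = 0x19C74 → wrap carry → 0x9C75
  0x9C75 + 0x6C52 = 0x108C7 → wrap carry → 0x08C8
  0x08C8 + 0x61CD = 0x06A95
  0x6A95 + 0x2AA5 = 0x0953A
One's-complement sum = 0x953A.
Checksum = ~0x953A & 0xFFFF = 0x6AC5.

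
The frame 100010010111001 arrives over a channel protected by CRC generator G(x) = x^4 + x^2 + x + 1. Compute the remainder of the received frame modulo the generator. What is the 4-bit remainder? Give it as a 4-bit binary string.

Modulo-2 division of 100010010111001 by 10111:
  pos 0: 10001 XOR 10111 = 00110
  pos 2: 11000 XOR 10111 = 01111
  pos 3: 11111 XOR 10111 = 01000
  pos 4: 10000 XOR 10111 = 00111
  pos 6: 11111 XOR 10111 = 01000
  pos 7: 10001 XOR 10111 = 00110
  pos 9: 11000 XOR 10111 = 01111
  pos 10: 11111 XOR 10111 = 01000
Remainder = 1000 (nonzero — an error is detected).

1000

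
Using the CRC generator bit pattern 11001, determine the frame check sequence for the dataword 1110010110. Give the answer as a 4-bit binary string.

Append 4 zeros: 11100101100000. Divide by 11001 (XOR where the leading bit is 1):
  pos 0: 11100 XOR 11001 = 00101
  pos 2: 10110 XOR 11001 = 01111
  pos 3: 11111 XOR 11001 = 00110
  pos 5: 11010 XOR 11001 = 00011
  pos 8: 11000 XOR 11001 = 00001
Remainder (last 4 bits) = 0010. This is the CRC / FCS.

0010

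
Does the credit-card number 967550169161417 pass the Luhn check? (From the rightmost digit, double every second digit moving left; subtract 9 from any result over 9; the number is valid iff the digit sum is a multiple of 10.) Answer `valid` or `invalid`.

invalid

From the right, keep odd positions and double even positions (subtract 9 from any doubled value over 9):
  doubled (positions 2,4,...): 2 2 2 3 0 1 3 → sum 13
  kept (positions 1,3,...): 7 4 6 9 1 5 7 9 → sum 48
Total = 61.
61 mod 10 = 1, so the number is invalid.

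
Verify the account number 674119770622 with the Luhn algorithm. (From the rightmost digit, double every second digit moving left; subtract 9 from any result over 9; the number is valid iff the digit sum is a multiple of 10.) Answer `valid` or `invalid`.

invalid

From the right, keep odd positions and double even positions (subtract 9 from any doubled value over 9):
  doubled (positions 2,4,...): 4 0 5 2 8 3 → sum 22
  kept (positions 1,3,...): 2 6 7 9 1 7 → sum 32
Total = 54.
54 mod 10 = 4, so the number is invalid.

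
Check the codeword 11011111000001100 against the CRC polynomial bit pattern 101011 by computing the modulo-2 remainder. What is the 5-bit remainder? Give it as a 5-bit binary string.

01000

Modulo-2 division of 11011111000001100 by 101011:
  pos 0: 110111 XOR 101011 = 011100
  pos 1: 111001 XOR 101011 = 010010
  pos 2: 100101 XOR 101011 = 001110
  pos 4: 111000 XOR 101011 = 010011
  pos 5: 100110 XOR 101011 = 001101
  pos 7: 110100 XOR 101011 = 011111
  pos 8: 111111 XOR 101011 = 010100
  pos 9: 101001 XOR 101011 = 000010
Remainder = 01000 (nonzero — an error is detected).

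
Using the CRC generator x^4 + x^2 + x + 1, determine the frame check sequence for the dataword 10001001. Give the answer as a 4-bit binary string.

0001

Append 4 zeros: 100010010000. Divide by 10111 (XOR where the leading bit is 1):
  pos 0: 10001 XOR 10111 = 00110
  pos 2: 11000 XOR 10111 = 01111
  pos 3: 11111 XOR 10111 = 01000
  pos 4: 10000 XOR 10111 = 00111
  pos 6: 11100 XOR 10111 = 01011
  pos 7: 10110 XOR 10111 = 00001
Remainder (last 4 bits) = 0001. This is the CRC / FCS.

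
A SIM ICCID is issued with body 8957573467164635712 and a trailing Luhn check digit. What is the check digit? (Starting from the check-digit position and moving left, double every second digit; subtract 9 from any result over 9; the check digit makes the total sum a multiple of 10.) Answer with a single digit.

5

Partial digits right→left: 2 1 7 5 3 6 4 6 1 7 6 4 3 7 5 7 5 9 8
Double every second digit counting from the check-digit position (so the 1st, 3rd, 5th, ... of the partial from the right).
  doubled (with −9 where >9): 4 5 6 8 2 3 6 1 1 7 → sum 43
  kept as-is: 1 5 6 6 7 4 7 7 9 → sum 52
Total = 43 + 52 = 95.
Check digit = (10 − (95 mod 10)) mod 10 = 5.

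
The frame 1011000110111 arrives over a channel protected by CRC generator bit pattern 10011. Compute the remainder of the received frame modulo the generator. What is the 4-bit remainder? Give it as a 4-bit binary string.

Modulo-2 division of 1011000110111 by 10011:
  pos 0: 10110 XOR 10011 = 00101
  pos 2: 10100 XOR 10011 = 00111
  pos 4: 11111 XOR 10011 = 01100
  pos 5: 11000 XOR 10011 = 01011
  pos 6: 10111 XOR 10011 = 00100
  pos 8: 10011 XOR 10011 = 00000
Remainder = 0000 (zero — the frame passes the CRC check).

0000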